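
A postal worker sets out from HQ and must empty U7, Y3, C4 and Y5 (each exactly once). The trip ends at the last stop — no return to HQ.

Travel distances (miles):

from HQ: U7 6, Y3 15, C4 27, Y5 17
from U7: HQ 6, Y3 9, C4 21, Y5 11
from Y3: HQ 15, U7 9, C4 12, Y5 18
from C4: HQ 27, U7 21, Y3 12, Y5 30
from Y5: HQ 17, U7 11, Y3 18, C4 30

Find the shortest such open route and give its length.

Minimum one-way distance = 47 miles.

There are 4! = 24 possible orderings.
HQ - U7 - Y3 - C4 - Y5: 6+9+12+30 = 57
HQ - U7 - Y3 - Y5 - C4: 6+9+18+30 = 63
HQ - U7 - C4 - Y3 - Y5: 6+21+12+18 = 57
HQ - U7 - C4 - Y5 - Y3: 6+21+30+18 = 75
HQ - U7 - Y5 - Y3 - C4: 6+11+18+12 = 47
HQ - U7 - Y5 - C4 - Y3: 6+11+30+12 = 59
HQ - Y3 - U7 - C4 - Y5: 15+9+21+30 = 75
HQ - Y3 - U7 - Y5 - C4: 15+9+11+30 = 65
HQ - Y3 - C4 - U7 - Y5: 15+12+21+11 = 59
HQ - Y3 - C4 - Y5 - U7: 15+12+30+11 = 68
HQ - Y3 - Y5 - U7 - C4: 15+18+11+21 = 65
HQ - Y3 - Y5 - C4 - U7: 15+18+30+21 = 84
HQ - C4 - U7 - Y3 - Y5: 27+21+9+18 = 75
HQ - C4 - U7 - Y5 - Y3: 27+21+11+18 = 77
… (10 more)
The minimum is 47.
One shortest path: HQ → U7 → Y5 → Y3 → C4.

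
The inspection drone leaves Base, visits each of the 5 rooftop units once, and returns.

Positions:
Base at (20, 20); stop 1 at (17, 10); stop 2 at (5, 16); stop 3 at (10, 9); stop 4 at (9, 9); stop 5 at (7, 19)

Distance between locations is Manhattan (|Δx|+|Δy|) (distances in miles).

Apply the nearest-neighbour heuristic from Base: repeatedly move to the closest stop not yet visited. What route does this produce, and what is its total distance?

Nearest-neighbour total = 52 miles; route Base → stop 1 → stop 3 → stop 4 → stop 2 → stop 5 → Base.

At Base the remaining stops are stop 1 13, stop 5 14, stop 2 19, stop 3 21, stop 4 22; go to stop 1.
At stop 1 the remaining stops are stop 3 8, stop 4 9, stop 2 18, stop 5 19; go to stop 3.
At stop 3 the remaining stops are stop 4 1, stop 2 12, stop 5 13; go to stop 4.
At stop 4 the remaining stops are stop 2 11, stop 5 12; go to stop 2.
At stop 2 the remaining stops are stop 5 5; go to stop 5.
Return stop 5→Base: 14.
Total = 13 + 8 + 1 + 11 + 5 + 14 = 52.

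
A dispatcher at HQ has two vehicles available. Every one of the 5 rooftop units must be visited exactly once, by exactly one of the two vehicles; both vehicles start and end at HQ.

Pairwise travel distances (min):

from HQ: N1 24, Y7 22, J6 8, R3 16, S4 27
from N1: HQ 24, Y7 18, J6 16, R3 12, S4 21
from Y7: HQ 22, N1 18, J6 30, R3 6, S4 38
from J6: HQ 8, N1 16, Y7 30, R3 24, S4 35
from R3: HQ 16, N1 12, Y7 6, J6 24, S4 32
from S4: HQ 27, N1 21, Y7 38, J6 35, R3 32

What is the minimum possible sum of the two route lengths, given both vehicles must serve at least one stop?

Minimum combined distance: 104 min.

There are 2^4 − 1 = 15 ways to divide the 5 stops into two non-empty groups. For each, the best each vehicle can do is its own shortest tour through its group:
  {N1} + {Y7, J6, R3, S4}: 48 + 103 = 151
  {Y7} + {N1, J6, R3, S4}: 44 + 92 = 136
  {N1, Y7} + {J6, R3, S4}: 64 + 91 = 155
  {J6} + {N1, Y7, R3, S4}: 16 + 88 = 104
  {N1, J6} + {Y7, R3, S4}: 48 + 87 = 135
  {Y7, J6} + {N1, R3, S4}: 60 + 76 = 136
  … (15 splits in total)
Best: vehicle 1 HQ → J6 → HQ = 16; vehicle 2 HQ → Y7 → R3 → N1 → S4 → HQ = 88; combined 104.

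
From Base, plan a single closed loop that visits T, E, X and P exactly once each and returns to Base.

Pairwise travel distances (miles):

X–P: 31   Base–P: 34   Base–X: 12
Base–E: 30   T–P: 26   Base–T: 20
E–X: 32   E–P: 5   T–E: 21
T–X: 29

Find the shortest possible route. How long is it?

Base - T - E - X - P - Base: 20+21+32+31+34 = 138
Base - T - E - P - X - Base: 20+21+5+31+12 = 89
Base - T - X - E - P - Base: 20+29+32+5+34 = 120
Base - T - X - P - E - Base: 20+29+31+5+30 = 115
Base - T - P - E - X - Base: 20+26+5+32+12 = 95
Base - T - P - X - E - Base: 20+26+31+32+30 = 139
Base - E - T - X - P - Base: 30+21+29+31+34 = 145
Base - E - T - P - X - Base: 30+21+26+31+12 = 120
Base - E - X - T - P - Base: 30+32+29+26+34 = 151
Base - E - P - T - X - Base: 30+5+26+29+12 = 102
Base - X - T - E - P - Base: 12+29+21+5+34 = 101
Base - X - E - T - P - Base: 12+32+21+26+34 = 125
The minimum is 89.
One optimal route: Base → T → E → P → X → Base (or its reverse).

Shortest round trip = 89 miles.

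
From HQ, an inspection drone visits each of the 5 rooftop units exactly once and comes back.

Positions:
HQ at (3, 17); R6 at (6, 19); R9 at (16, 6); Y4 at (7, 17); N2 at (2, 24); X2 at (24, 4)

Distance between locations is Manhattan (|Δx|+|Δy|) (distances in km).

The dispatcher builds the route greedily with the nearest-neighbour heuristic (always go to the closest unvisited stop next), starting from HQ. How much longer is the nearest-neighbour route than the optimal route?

Excess over optimum: 8 km.

From HQ: Y4=4, R6=5, N2=8, R9=24, X2=34 → choose Y4 (4).
From Y4: R6=3, N2=12, R9=20, X2=30 → choose R6 (3).
From R6: N2=9, R9=23, X2=33 → choose N2 (9).
From N2: R9=32, X2=42 → choose R9 (32).
From R9: X2=10 → choose X2 (10).
NN route HQ → Y4 → R6 → N2 → R9 → X2 → HQ costs 92.
Optimal: HQ → R9 → X2 → Y4 → R6 → N2 → HQ costs 84 (by enumerating all 60 distinct tours).
Excess = 92 − 84 = 8.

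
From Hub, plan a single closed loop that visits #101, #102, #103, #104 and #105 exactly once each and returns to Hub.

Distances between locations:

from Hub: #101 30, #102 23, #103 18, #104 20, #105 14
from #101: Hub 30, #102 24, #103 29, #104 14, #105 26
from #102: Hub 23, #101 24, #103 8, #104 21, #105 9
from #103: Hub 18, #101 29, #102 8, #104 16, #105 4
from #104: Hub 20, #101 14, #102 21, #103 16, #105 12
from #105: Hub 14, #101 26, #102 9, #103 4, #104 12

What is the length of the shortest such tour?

84 — the shortest possible round trip.

Hub → #101 → #102 → #103 → #104 → #105 → Hub: 30+24+8+16+12+14 = 104
Hub → #101 → #102 → #103 → #105 → #104 → Hub: 30+24+8+4+12+20 = 98
Hub → #101 → #102 → #104 → #103 → #105 → Hub: 30+24+21+16+4+14 = 109
Hub → #101 → #102 → #104 → #105 → #103 → Hub: 30+24+21+12+4+18 = 109
Hub → #101 → #102 → #105 → #103 → #104 → Hub: 30+24+9+4+16+20 = 103
Hub → #101 → #102 → #105 → #104 → #103 → Hub: 30+24+9+12+16+18 = 109
Hub → #101 → #103 → #102 → #104 → #105 → Hub: 30+29+8+21+12+14 = 114
Hub → #101 → #103 → #102 → #105 → #104 → Hub: 30+29+8+9+12+20 = 108
Hub → #101 → #103 → #104 → #102 → #105 → Hub: 30+29+16+21+9+14 = 119
Hub → #101 → #103 → #104 → #105 → #102 → Hub: 30+29+16+12+9+23 = 119
Hub → #101 → #103 → #105 → #102 → #104 → Hub: 30+29+4+9+21+20 = 113
Hub → #101 → #103 → #105 → #104 → #102 → Hub: 30+29+4+12+21+23 = 119
Hub → #101 → #104 → #102 → #103 → #105 → Hub: 30+14+21+8+4+14 = 91
Hub → #101 → #104 → #102 → #105 → #103 → Hub: 30+14+21+9+4+18 = 96
… (46 more)
Hub → #104 → #101 → #102 → #103 → #105 → Hub: 20+14+24+8+4+14 = 84  ← best
The minimum is 84.
One optimal route: Hub → #104 → #101 → #102 → #103 → #105 → Hub (or its reverse).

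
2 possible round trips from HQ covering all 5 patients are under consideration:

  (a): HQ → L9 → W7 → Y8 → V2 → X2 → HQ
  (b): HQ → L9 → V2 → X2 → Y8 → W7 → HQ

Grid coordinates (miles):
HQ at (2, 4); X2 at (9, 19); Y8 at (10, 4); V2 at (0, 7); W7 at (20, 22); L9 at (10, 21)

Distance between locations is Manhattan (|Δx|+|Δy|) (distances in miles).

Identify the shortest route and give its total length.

120 miles — (a) is the shortest.

(a): 25 + 11 + 28 + 13 + 21 + 22 = 120
(b): 25 + 24 + 21 + 16 + 28 + 36 = 150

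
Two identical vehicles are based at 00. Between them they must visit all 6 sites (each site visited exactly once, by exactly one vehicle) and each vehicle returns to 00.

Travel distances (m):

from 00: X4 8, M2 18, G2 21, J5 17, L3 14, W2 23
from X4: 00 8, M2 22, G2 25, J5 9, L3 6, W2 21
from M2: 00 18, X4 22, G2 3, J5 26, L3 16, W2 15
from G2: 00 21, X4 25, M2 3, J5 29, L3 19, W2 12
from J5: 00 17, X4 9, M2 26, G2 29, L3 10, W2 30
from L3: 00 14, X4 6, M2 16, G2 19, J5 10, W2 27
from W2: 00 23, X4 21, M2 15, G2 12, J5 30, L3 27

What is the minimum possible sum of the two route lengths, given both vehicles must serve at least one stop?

There are 2^5 − 1 = 31 ways to divide the 6 stops into two non-empty groups. For each, the best each vehicle can do is its own shortest tour through its group:
  {X4} + {M2, G2, J5, L3, W2}: 16 + 81 = 97
  {M2} + {X4, G2, J5, L3, W2}: 36 + 81 = 117
  {X4, M2} + {G2, J5, L3, W2}: 48 + 81 = 129
  {G2} + {X4, M2, J5, L3, W2}: 42 + 81 = 123
  {X4, G2} + {M2, J5, L3, W2}: 54 + 81 = 135
  {M2, G2} + {X4, J5, L3, W2}: 42 + 77 = 119
  … (31 splits in total)
Best: vehicle 1 00 → X4 → 00 = 16; vehicle 2 00 → J5 → L3 → M2 → G2 → W2 → 00 = 81; combined 97.

Minimum combined distance: 97 m.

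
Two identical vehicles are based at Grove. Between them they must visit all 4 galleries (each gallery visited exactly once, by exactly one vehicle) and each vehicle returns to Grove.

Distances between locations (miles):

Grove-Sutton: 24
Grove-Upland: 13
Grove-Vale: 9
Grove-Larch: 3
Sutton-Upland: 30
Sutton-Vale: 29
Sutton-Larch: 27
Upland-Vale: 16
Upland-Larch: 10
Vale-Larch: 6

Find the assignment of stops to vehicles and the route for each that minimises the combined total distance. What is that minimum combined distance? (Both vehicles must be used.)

There are 2^3 − 1 = 7 ways to divide the 4 stops into two non-empty groups. For each, the best each vehicle can do is its own shortest tour through its group:
  {Sutton} + {Upland, Vale, Larch}: 48 + 38 = 86
  {Upland} + {Sutton, Vale, Larch}: 26 + 62 = 88
  {Sutton, Upland} + {Vale, Larch}: 67 + 18 = 85
  {Vale} + {Sutton, Upland, Larch}: 18 + 67 = 85
  {Sutton, Vale} + {Upland, Larch}: 62 + 26 = 88
  {Upland, Vale} + {Sutton, Larch}: 38 + 54 = 92
  … (7 splits in total)
Best: vehicle 1 Grove → Sutton → Upland → Grove = 67; vehicle 2 Grove → Vale → Larch → Grove = 18; combined 85.

85 miles — the smallest possible combined total.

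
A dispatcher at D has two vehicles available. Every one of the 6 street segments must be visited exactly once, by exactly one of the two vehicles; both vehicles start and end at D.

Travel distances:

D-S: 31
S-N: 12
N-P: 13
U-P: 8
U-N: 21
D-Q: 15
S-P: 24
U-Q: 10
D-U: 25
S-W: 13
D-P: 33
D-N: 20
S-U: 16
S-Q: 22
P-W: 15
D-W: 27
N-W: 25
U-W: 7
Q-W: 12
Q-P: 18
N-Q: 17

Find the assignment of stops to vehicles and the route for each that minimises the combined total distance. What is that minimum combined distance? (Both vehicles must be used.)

Check every non-empty split of the stops between the two vehicles; for each half take its own optimal tour:
  {S} + {U, N, Q, P, W}: 62 + 75 = 137
  {U} + {S, N, Q, P, W}: 50 + 93 = 143
  {S, U} + {N, Q, P, W}: 72 + 75 = 147
  {N} + {S, U, Q, P, W}: 40 + 92 = 132
  {S, N} + {U, Q, P, W}: 63 + 75 = 138
  {U, N} + {S, Q, P, W}: 66 + 92 = 158
  … (31 splits in total)
  {Q} + {S, U, N, P, W}: 30 + 92 = 122  ← best
Best: vehicle 1 D → Q → D = 30; vehicle 2 D → S → W → U → P → N → D = 92; combined 122.

Minimum combined distance: 122.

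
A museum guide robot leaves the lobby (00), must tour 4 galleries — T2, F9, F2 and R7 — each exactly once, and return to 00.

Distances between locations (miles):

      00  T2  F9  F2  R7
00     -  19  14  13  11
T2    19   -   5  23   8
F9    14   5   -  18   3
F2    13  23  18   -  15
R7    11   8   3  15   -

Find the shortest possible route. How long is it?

00 → T2 → F9 → F2 → R7 → 00: 19+5+18+15+11 = 68
00 → T2 → F9 → R7 → F2 → 00: 19+5+3+15+13 = 55
00 → T2 → F2 → F9 → R7 → 00: 19+23+18+3+11 = 74
00 → T2 → F2 → R7 → F9 → 00: 19+23+15+3+14 = 74
00 → T2 → R7 → F9 → F2 → 00: 19+8+3+18+13 = 61
00 → T2 → R7 → F2 → F9 → 00: 19+8+15+18+14 = 74
00 → F9 → T2 → F2 → R7 → 00: 14+5+23+15+11 = 68
00 → F9 → T2 → R7 → F2 → 00: 14+5+8+15+13 = 55
00 → F9 → F2 → T2 → R7 → 00: 14+18+23+8+11 = 74
00 → F9 → R7 → T2 → F2 → 00: 14+3+8+23+13 = 61
00 → F2 → T2 → F9 → R7 → 00: 13+23+5+3+11 = 55
00 → F2 → F9 → T2 → R7 → 00: 13+18+5+8+11 = 55
The minimum is 55.
One optimal route: 00 → T2 → F9 → R7 → F2 → 00 (or its reverse).

Shortest round trip = 55 miles.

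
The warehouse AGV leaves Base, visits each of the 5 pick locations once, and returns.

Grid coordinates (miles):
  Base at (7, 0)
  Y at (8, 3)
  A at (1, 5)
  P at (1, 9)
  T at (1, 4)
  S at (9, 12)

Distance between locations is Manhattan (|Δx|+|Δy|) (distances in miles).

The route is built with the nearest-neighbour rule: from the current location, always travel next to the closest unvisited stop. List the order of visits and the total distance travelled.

At Base the remaining stops are Y 4, T 10, A 11, S 14, P 15; go to Y.
At Y the remaining stops are T 8, A 9, S 10, P 13; go to T.
At T the remaining stops are A 1, P 5, S 16; go to A.
At A the remaining stops are P 4, S 15; go to P.
At P the remaining stops are S 11; go to S.
Return S→Base: 14.
Total = 4 + 8 + 1 + 4 + 11 + 14 = 42.

42 miles along Base → Y → T → A → P → S → Base.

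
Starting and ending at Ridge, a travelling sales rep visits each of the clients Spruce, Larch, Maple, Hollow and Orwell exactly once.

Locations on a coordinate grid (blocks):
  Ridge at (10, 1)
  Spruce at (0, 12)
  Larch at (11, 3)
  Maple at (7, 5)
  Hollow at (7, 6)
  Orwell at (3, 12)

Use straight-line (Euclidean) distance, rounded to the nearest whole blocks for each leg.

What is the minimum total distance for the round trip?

Shortest round trip = 32 blocks.

Ridge - Spruce - Larch - Maple - Hollow - Orwell - Ridge: 15+14+4+1+7+13 = 54
Ridge - Spruce - Larch - Maple - Orwell - Hollow - Ridge: 15+14+4+8+7+6 = 54
Ridge - Spruce - Larch - Hollow - Maple - Orwell - Ridge: 15+14+5+1+8+13 = 56
Ridge - Spruce - Larch - Hollow - Orwell - Maple - Ridge: 15+14+5+7+8+5 = 54
Ridge - Spruce - Larch - Orwell - Maple - Hollow - Ridge: 15+14+12+8+1+6 = 56
Ridge - Spruce - Larch - Orwell - Hollow - Maple - Ridge: 15+14+12+7+1+5 = 54
Ridge - Spruce - Maple - Larch - Hollow - Orwell - Ridge: 15+10+4+5+7+13 = 54
Ridge - Spruce - Maple - Larch - Orwell - Hollow - Ridge: 15+10+4+12+7+6 = 54
Ridge - Spruce - Maple - Hollow - Larch - Orwell - Ridge: 15+10+1+5+12+13 = 56
Ridge - Spruce - Maple - Hollow - Orwell - Larch - Ridge: 15+10+1+7+12+2 = 47
Ridge - Spruce - Maple - Orwell - Larch - Hollow - Ridge: 15+10+8+12+5+6 = 56
Ridge - Spruce - Maple - Orwell - Hollow - Larch - Ridge: 15+10+8+7+5+2 = 47
Ridge - Spruce - Hollow - Larch - Maple - Orwell - Ridge: 15+9+5+4+8+13 = 54
Ridge - Spruce - Hollow - Larch - Orwell - Maple - Ridge: 15+9+5+12+8+5 = 54
… (46 more)
Ridge - Spruce - Orwell - Hollow - Maple - Larch - Ridge: 15+3+7+1+4+2 = 32  ← best
The minimum is 32.
One optimal route: Ridge → Spruce → Orwell → Hollow → Maple → Larch → Ridge (or its reverse).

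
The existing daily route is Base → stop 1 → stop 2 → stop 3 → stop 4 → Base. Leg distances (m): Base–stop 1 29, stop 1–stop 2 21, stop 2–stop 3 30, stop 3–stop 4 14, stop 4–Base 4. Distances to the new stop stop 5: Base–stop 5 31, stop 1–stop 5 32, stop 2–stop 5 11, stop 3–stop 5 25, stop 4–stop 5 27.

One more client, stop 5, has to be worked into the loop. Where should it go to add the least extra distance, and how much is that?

Insertion cost between consecutive stops i–j is d(i,stop 5) + d(stop 5,j) − d(i,j):
  between Base and stop 1: 31 + 32 − 29 = 34
  between stop 1 and stop 2: 32 + 11 − 21 = 22
  between stop 2 and stop 3: 11 + 25 − 30 = 6
  between stop 3 and stop 4: 25 + 27 − 14 = 38
  between stop 4 and Base: 27 + 31 − 4 = 54
Cheapest insertion is between stop 2 and stop 3, adding 6.
New total = 98 + 6 = 104.

+6 m — insert stop 5 between stop 2 and stop 3.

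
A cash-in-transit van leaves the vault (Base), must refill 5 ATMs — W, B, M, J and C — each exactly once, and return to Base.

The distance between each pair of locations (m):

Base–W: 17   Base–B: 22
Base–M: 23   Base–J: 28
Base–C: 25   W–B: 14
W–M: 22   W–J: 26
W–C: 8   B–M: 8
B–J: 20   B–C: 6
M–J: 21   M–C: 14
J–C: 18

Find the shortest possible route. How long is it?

88 m — the shortest possible round trip.

Base → W → B → M → J → C → Base: 17+14+8+21+18+25 = 103
Base → W → B → M → C → J → Base: 17+14+8+14+18+28 = 99
Base → W → B → J → M → C → Base: 17+14+20+21+14+25 = 111
Base → W → B → J → C → M → Base: 17+14+20+18+14+23 = 106
Base → W → B → C → M → J → Base: 17+14+6+14+21+28 = 100
Base → W → B → C → J → M → Base: 17+14+6+18+21+23 = 99
Base → W → M → B → J → C → Base: 17+22+8+20+18+25 = 110
Base → W → M → B → C → J → Base: 17+22+8+6+18+28 = 99
Base → W → M → J → B → C → Base: 17+22+21+20+6+25 = 111
Base → W → M → J → C → B → Base: 17+22+21+18+6+22 = 106
Base → W → M → C → B → J → Base: 17+22+14+6+20+28 = 107
Base → W → M → C → J → B → Base: 17+22+14+18+20+22 = 113
Base → W → J → B → M → C → Base: 17+26+20+8+14+25 = 110
Base → W → J → B → C → M → Base: 17+26+20+6+14+23 = 106
… (46 more)
Base → W → C → B → M → J → Base: 17+8+6+8+21+28 = 88  ← best
The minimum is 88.
One optimal route: Base → W → C → B → M → J → Base (or its reverse).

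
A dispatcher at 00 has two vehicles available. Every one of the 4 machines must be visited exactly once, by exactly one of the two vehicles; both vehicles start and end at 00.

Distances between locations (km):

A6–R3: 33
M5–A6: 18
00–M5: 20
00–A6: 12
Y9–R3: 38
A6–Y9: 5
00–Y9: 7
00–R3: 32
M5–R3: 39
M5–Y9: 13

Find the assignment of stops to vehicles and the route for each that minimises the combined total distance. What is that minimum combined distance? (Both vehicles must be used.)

Minimum combined distance: 114 km.

Try each way of splitting the stops between the two vehicles (each non-empty) and, for each split, find the best tour for each vehicle:
  {M5} + {A6, Y9, R3}: 40 + 77 = 117
  {A6} + {M5, Y9, R3}: 24 + 91 = 115
  {M5, A6} + {Y9, R3}: 50 + 77 = 127
  {Y9} + {M5, A6, R3}: 14 + 101 = 115
  {M5, Y9} + {A6, R3}: 40 + 77 = 117
  {A6, Y9} + {M5, R3}: 24 + 91 = 115
  … (7 splits in total)
  {M5, A6, Y9} + {R3}: 50 + 64 = 114  ← best
Best: vehicle 1 00 → M5 → A6 → Y9 → 00 = 50; vehicle 2 00 → R3 → 00 = 64; combined 114.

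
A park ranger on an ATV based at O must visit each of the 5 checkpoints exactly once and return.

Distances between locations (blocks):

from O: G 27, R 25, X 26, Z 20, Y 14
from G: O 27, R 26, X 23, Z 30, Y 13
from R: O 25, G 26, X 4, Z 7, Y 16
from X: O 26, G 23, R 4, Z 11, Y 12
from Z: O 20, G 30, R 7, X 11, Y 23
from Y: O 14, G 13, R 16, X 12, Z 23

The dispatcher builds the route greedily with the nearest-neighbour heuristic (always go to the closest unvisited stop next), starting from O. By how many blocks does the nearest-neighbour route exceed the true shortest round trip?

13 blocks longer than the optimal tour.

From O: Y=14, Z=20, R=25, X=26, G=27 → choose Y (14).
From Y: X=12, G=13, R=16, Z=23 → choose X (12).
From X: R=4, Z=11, G=23 → choose R (4).
From R: Z=7, G=26 → choose Z (7).
From Z: G=30 → choose G (30).
NN route O → Y → X → R → Z → G → O costs 94.
Optimal: O → Z → R → X → G → Y → O costs 81 (by enumerating all 60 distinct tours).
Excess = 94 − 81 = 13.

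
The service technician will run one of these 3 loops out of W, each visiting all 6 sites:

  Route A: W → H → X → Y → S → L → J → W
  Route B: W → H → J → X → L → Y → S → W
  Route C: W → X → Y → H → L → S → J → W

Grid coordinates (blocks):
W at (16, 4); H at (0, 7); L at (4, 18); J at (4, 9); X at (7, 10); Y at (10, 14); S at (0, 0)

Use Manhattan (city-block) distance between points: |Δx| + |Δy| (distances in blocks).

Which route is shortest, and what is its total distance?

94 blocks — Route B is the shortest.

Route A: 19 + 10 + 7 + 24 + 22 + 9 + 17 = 108
Route B: 19 + 6 + 4 + 11 + 10 + 24 + 20 = 94
Route C: 15 + 7 + 17 + 15 + 22 + 13 + 17 = 106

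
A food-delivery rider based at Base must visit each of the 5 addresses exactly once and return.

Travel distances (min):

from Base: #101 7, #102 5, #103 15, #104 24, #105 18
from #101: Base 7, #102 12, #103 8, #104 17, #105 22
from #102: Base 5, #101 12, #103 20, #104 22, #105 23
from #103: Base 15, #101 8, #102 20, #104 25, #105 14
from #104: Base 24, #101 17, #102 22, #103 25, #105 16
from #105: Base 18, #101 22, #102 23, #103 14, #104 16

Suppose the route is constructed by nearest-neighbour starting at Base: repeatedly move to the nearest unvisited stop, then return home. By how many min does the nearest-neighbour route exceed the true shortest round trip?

From Base: #102=5, #101=7, #103=15, #105=18, #104=24 → choose #102 (5).
From #102: #101=12, #103=20, #104=22, #105=23 → choose #101 (12).
From #101: #103=8, #104=17, #105=22 → choose #103 (8).
From #103: #105=14, #104=25 → choose #105 (14).
From #105: #104=16 → choose #104 (16).
NN route Base → #102 → #101 → #103 → #105 → #104 → Base costs 79.
Optimal: Base → #101 → #103 → #105 → #104 → #102 → Base costs 72 (by enumerating all 60 distinct tours).
Excess = 79 − 72 = 7.

Excess over optimum: 7 min.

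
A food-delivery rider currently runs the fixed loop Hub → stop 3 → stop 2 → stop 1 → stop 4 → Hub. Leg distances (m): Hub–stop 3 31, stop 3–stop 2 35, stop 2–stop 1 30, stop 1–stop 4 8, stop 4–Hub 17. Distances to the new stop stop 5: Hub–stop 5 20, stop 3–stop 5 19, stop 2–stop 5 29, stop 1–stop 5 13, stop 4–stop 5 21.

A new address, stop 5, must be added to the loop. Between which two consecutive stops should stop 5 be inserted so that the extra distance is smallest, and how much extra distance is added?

Insertion cost between consecutive stops i–j is d(i,stop 5) + d(stop 5,j) − d(i,j):
  between Hub and stop 3: 20 + 19 − 31 = 8
  between stop 3 and stop 2: 19 + 29 − 35 = 13
  between stop 2 and stop 1: 29 + 13 − 30 = 12
  between stop 1 and stop 4: 13 + 21 − 8 = 26
  between stop 4 and Hub: 21 + 20 − 17 = 24
Cheapest insertion is between Hub and stop 3, adding 8.
New total = 121 + 8 = 129.

+8 m — insert stop 5 between Hub and stop 3.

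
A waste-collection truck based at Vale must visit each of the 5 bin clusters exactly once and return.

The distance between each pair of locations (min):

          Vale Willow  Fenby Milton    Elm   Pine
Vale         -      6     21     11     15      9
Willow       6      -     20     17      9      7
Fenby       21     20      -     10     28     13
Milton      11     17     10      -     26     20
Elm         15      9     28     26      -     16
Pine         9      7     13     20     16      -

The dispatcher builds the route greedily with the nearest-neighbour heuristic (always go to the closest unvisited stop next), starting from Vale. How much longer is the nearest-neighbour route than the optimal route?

12 min longer than the optimal tour.

Vale: Willow=6, Pine=9, Milton=11, Elm=15, Fenby=21 ⇒ Willow
Willow: Pine=7, Elm=9, Milton=17, Fenby=20 ⇒ Pine
Pine: Fenby=13, Elm=16, Milton=20 ⇒ Fenby
Fenby: Milton=10, Elm=28 ⇒ Milton
Milton: Elm=26 ⇒ Elm
NN route Vale → Willow → Pine → Fenby → Milton → Elm → Vale costs 77.
Optimal: Vale → Willow → Elm → Pine → Fenby → Milton → Vale costs 65 (by enumerating all 60 distinct tours).
Excess = 77 − 65 = 12.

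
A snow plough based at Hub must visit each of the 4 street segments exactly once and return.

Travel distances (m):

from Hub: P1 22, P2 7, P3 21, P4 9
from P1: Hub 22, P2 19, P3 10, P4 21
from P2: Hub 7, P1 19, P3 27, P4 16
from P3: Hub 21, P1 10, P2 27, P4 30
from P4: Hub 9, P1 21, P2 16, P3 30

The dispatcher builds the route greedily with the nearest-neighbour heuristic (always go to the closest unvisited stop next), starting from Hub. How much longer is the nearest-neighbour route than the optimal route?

The nearest-neighbour route is 1 m longer than optimal.

From Hub: P2=7, P4=9, P3=21, P1=22 → choose P2 (7).
From P2: P4=16, P1=19, P3=27 → choose P4 (16).
From P4: P1=21, P3=30 → choose P1 (21).
From P1: P3=10 → choose P3 (10).
NN route Hub → P2 → P4 → P1 → P3 → Hub costs 75.
Optimal: Hub → P2 → P3 → P1 → P4 → Hub costs 74 (by enumerating all 12 distinct tours).
Excess = 75 − 74 = 1.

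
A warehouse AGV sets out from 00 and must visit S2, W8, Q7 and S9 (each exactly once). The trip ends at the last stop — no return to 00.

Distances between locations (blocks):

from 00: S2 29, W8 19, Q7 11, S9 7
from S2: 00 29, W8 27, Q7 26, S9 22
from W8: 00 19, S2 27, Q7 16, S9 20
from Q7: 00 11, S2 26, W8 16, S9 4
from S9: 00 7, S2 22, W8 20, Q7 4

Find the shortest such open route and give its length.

54 blocks — the minimum one-way total.

There are 4! = 24 possible orderings.
00 - S2 - W8 - Q7 - S9: 29+27+16+4 = 76
00 - S2 - W8 - S9 - Q7: 29+27+20+4 = 80
00 - S2 - Q7 - W8 - S9: 29+26+16+20 = 91
00 - S2 - Q7 - S9 - W8: 29+26+4+20 = 79
00 - S2 - S9 - W8 - Q7: 29+22+20+16 = 87
00 - S2 - S9 - Q7 - W8: 29+22+4+16 = 71
00 - W8 - S2 - Q7 - S9: 19+27+26+4 = 76
00 - W8 - S2 - S9 - Q7: 19+27+22+4 = 72
00 - W8 - Q7 - S2 - S9: 19+16+26+22 = 83
00 - W8 - Q7 - S9 - S2: 19+16+4+22 = 61
00 - W8 - S9 - S2 - Q7: 19+20+22+26 = 87
00 - W8 - S9 - Q7 - S2: 19+20+4+26 = 69
00 - Q7 - S2 - W8 - S9: 11+26+27+20 = 84
00 - Q7 - S2 - S9 - W8: 11+26+22+20 = 79
… (10 more)
00 - S9 - Q7 - W8 - S2: 7+4+16+27 = 54  ← best
The minimum is 54.
One shortest path: 00 → S9 → Q7 → W8 → S2.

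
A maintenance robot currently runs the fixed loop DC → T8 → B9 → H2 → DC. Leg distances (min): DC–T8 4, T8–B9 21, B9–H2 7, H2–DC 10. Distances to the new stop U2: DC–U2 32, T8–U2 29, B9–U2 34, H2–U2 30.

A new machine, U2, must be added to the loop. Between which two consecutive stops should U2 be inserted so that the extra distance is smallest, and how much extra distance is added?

Insertion cost between consecutive stops i–j is d(i,U2) + d(U2,j) − d(i,j):
  between DC and T8: 32 + 29 − 4 = 57
  between T8 and B9: 29 + 34 − 21 = 42
  between B9 and H2: 34 + 30 − 7 = 57
  between H2 and DC: 30 + 32 − 10 = 52
Cheapest insertion is between T8 and B9, adding 42.
New total = 42 + 42 = 84.

Adding 42 min by placing U2 on the T8–B9 leg.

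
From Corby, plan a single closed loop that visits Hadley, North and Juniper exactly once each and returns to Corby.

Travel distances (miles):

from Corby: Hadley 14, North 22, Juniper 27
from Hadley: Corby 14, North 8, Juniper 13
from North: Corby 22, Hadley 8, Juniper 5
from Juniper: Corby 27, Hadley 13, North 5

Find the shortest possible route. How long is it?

54 miles — the shortest possible round trip.

With 3 stops there are 3!/2 = 3 distinct round trips (a route and its reverse cost the same).
Corby → Hadley → North → Juniper → Corby: 14+8+5+27 = 54
Corby → Hadley → Juniper → North → Corby: 14+13+5+22 = 54
Corby → North → Hadley → Juniper → Corby: 22+8+13+27 = 70
The minimum is 54.
One optimal route: Corby → Hadley → North → Juniper → Corby (or its reverse).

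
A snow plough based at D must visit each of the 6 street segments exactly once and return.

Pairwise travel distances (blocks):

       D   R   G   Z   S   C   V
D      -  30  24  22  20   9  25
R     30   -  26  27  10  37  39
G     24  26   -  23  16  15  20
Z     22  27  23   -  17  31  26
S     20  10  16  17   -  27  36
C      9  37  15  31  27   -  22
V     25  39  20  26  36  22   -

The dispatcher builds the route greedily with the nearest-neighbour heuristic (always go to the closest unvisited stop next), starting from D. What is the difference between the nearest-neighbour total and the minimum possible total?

The nearest-neighbour route is 2 blocks longer than optimal.

From D: C=9, S=20, Z=22, G=24, V=25, R=30 → choose C (9).
From C: G=15, V=22, S=27, Z=31, R=37 → choose G (15).
From G: S=16, V=20, Z=23, R=26 → choose S (16).
From S: R=10, Z=17, V=36 → choose R (10).
From R: Z=27, V=39 → choose Z (27).
From Z: V=26 → choose V (26).
NN route D → C → G → S → R → Z → V → D costs 128.
Optimal: D → Z → R → S → G → V → C → D costs 126 (by enumerating all 360 distinct tours).
Excess = 128 − 126 = 2.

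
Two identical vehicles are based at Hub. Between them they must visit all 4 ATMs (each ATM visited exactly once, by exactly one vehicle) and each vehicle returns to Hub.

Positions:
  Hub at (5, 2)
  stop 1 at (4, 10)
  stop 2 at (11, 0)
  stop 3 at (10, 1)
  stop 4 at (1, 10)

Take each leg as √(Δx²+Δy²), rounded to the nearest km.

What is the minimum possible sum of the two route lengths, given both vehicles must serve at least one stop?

Minimum combined distance: 32 km.

There are 2^3 − 1 = 7 ways to divide the 4 stops into two non-empty groups. For each, the best each vehicle can do is its own shortest tour through its group:
  {stop 1} + {stop 2, stop 3, stop 4}: 16 + 29 = 45
  {stop 2} + {stop 1, stop 3, stop 4}: 12 + 28 = 40
  {stop 1, stop 2} + {stop 3, stop 4}: 26 + 27 = 53
  {stop 3} + {stop 1, stop 2, stop 4}: 10 + 30 = 40
  {stop 1, stop 3} + {stop 2, stop 4}: 24 + 29 = 53
  {stop 2, stop 3} + {stop 1, stop 4}: 12 + 20 = 32
  … (7 splits in total)
Best: vehicle 1 Hub → stop 2 → stop 3 → Hub = 12; vehicle 2 Hub → stop 1 → stop 4 → Hub = 20; combined 32.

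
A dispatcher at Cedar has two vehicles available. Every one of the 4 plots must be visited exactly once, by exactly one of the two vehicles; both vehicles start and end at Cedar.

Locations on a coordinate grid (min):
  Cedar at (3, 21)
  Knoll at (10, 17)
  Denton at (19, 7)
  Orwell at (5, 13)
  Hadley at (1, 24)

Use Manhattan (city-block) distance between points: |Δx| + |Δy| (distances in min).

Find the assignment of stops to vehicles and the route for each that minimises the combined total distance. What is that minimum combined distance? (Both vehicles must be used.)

Check every non-empty split of the stops between the two vehicles; for each half take its own optimal tour:
  {Knoll} + {Denton, Orwell, Hadley}: 22 + 70 = 92
  {Denton} + {Knoll, Orwell, Hadley}: 60 + 40 = 100
  {Knoll, Denton} + {Orwell, Hadley}: 60 + 30 = 90
  {Orwell} + {Knoll, Denton, Hadley}: 20 + 70 = 90
  {Knoll, Orwell} + {Denton, Hadley}: 30 + 70 = 100
  {Denton, Orwell} + {Knoll, Hadley}: 60 + 32 = 92
  … (7 splits in total)
  {Knoll, Denton, Orwell} + {Hadley}: 60 + 10 = 70  ← best
Best: vehicle 1 Cedar → Knoll → Denton → Orwell → Cedar = 60; vehicle 2 Cedar → Hadley → Cedar = 10; combined 70.

70 min — the smallest possible combined total.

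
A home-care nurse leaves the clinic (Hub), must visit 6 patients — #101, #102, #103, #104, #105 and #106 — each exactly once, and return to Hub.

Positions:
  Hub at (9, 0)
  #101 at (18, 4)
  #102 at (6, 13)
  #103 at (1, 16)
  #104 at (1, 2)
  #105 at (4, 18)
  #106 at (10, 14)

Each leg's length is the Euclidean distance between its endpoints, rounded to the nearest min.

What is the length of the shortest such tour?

With 6 stops there are 6!/2 = 360 distinct round trips (a route and its reverse cost the same).
Hub-#101-#102-#103-#104-#105-#106-Hub: 10+15+6+14+16+7+14 = 82
Hub-#101-#102-#103-#104-#106-#105-Hub: 10+15+6+14+15+7+19 = 86
Hub-#101-#102-#103-#105-#104-#106-Hub: 10+15+6+4+16+15+14 = 80
Hub-#101-#102-#103-#105-#106-#104-Hub: 10+15+6+4+7+15+8 = 65
Hub-#101-#102-#103-#106-#104-#105-Hub: 10+15+6+9+15+16+19 = 90
Hub-#101-#102-#103-#106-#105-#104-Hub: 10+15+6+9+7+16+8 = 71
Hub-#101-#102-#104-#103-#105-#106-Hub: 10+15+12+14+4+7+14 = 76
Hub-#101-#102-#104-#103-#106-#105-Hub: 10+15+12+14+9+7+19 = 86
… (352 more)
Hub-#101-#106-#102-#105-#103-#104-Hub: 10+13+4+5+4+14+8 = 58  ← best
The minimum is 58.
One optimal route: Hub → #101 → #106 → #102 → #105 → #103 → #104 → Hub (or its reverse).

Shortest round trip = 58 min.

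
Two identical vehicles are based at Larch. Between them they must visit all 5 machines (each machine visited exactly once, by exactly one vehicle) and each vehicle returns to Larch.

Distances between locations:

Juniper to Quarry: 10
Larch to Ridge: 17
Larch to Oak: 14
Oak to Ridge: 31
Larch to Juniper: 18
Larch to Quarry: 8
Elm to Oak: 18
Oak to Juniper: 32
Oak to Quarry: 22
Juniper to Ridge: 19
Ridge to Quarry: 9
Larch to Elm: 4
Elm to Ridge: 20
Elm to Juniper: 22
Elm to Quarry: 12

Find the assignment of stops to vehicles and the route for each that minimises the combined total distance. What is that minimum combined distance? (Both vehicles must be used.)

There are 2^4 − 1 = 15 ways to divide the 5 stops into two non-empty groups. For each, the best each vehicle can do is its own shortest tour through its group:
  {Elm} + {Oak, Juniper, Ridge, Quarry}: 8 + 82 = 90
  {Oak} + {Elm, Juniper, Ridge, Quarry}: 28 + 61 = 89
  {Elm, Oak} + {Juniper, Ridge, Quarry}: 36 + 54 = 90
  {Juniper} + {Elm, Oak, Ridge, Quarry}: 36 + 69 = 105
  {Elm, Juniper} + {Oak, Ridge, Quarry}: 44 + 62 = 106
  {Oak, Juniper} + {Elm, Ridge, Quarry}: 64 + 41 = 105
  … (15 splits in total)
Best: vehicle 1 Larch → Oak → Larch = 28; vehicle 2 Larch → Elm → Ridge → Juniper → Quarry → Larch = 61; combined 89.

89 — the smallest possible combined total.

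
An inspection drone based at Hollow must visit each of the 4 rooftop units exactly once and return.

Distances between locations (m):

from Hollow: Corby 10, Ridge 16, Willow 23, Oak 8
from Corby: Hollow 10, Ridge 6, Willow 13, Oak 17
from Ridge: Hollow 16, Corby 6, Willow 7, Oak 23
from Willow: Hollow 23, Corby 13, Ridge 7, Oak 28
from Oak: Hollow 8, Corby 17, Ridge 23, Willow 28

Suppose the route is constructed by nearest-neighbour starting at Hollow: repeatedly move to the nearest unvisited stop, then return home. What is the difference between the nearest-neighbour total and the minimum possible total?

The nearest-neighbour route is 2 m longer than optimal.

Hollow: Oak=8, Corby=10, Ridge=16, Willow=23 ⇒ Oak
Oak: Corby=17, Ridge=23, Willow=28 ⇒ Corby
Corby: Ridge=6, Willow=13 ⇒ Ridge
Ridge: Willow=7 ⇒ Willow
NN route Hollow → Oak → Corby → Ridge → Willow → Hollow costs 61.
Optimal: Hollow → Corby → Ridge → Willow → Oak → Hollow costs 59 (by enumerating all 12 distinct tours).
Excess = 61 − 59 = 2.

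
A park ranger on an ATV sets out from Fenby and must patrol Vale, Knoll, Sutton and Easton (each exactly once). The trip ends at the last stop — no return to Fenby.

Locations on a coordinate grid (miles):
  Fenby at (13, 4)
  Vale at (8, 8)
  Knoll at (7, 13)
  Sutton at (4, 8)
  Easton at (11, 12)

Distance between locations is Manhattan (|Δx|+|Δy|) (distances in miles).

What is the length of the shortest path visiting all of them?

There are 4! = 24 possible orderings.
Fenby - Vale - Knoll - Sutton - Easton: 9+6+8+11 = 34
Fenby - Vale - Knoll - Easton - Sutton: 9+6+5+11 = 31
Fenby - Vale - Sutton - Knoll - Easton: 9+4+8+5 = 26
Fenby - Vale - Sutton - Easton - Knoll: 9+4+11+5 = 29
Fenby - Vale - Easton - Knoll - Sutton: 9+7+5+8 = 29
Fenby - Vale - Easton - Sutton - Knoll: 9+7+11+8 = 35
Fenby - Knoll - Vale - Sutton - Easton: 15+6+4+11 = 36
Fenby - Knoll - Vale - Easton - Sutton: 15+6+7+11 = 39
Fenby - Knoll - Sutton - Vale - Easton: 15+8+4+7 = 34
Fenby - Knoll - Sutton - Easton - Vale: 15+8+11+7 = 41
Fenby - Knoll - Easton - Vale - Sutton: 15+5+7+4 = 31
Fenby - Knoll - Easton - Sutton - Vale: 15+5+11+4 = 35
Fenby - Sutton - Vale - Knoll - Easton: 13+4+6+5 = 28
Fenby - Sutton - Vale - Easton - Knoll: 13+4+7+5 = 29
… (10 more)
Fenby - Easton - Knoll - Vale - Sutton: 10+5+6+4 = 25  ← best
The minimum is 25.
One shortest path: Fenby → Easton → Knoll → Vale → Sutton.

Minimum one-way distance = 25 miles.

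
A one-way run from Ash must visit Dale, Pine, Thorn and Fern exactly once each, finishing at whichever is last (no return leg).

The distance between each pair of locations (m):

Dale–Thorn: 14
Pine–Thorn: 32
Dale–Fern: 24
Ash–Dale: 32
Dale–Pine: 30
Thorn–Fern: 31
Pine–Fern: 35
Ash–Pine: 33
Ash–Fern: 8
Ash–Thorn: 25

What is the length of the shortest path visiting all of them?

Minimum one-way distance = 78 m.

There are 4! = 24 possible orderings.
Ash - Dale - Pine - Thorn - Fern: 32+30+32+31 = 125
Ash - Dale - Pine - Fern - Thorn: 32+30+35+31 = 128
Ash - Dale - Thorn - Pine - Fern: 32+14+32+35 = 113
Ash - Dale - Thorn - Fern - Pine: 32+14+31+35 = 112
Ash - Dale - Fern - Pine - Thorn: 32+24+35+32 = 123
Ash - Dale - Fern - Thorn - Pine: 32+24+31+32 = 119
Ash - Pine - Dale - Thorn - Fern: 33+30+14+31 = 108
Ash - Pine - Dale - Fern - Thorn: 33+30+24+31 = 118
Ash - Pine - Thorn - Dale - Fern: 33+32+14+24 = 103
Ash - Pine - Thorn - Fern - Dale: 33+32+31+24 = 120
Ash - Pine - Fern - Dale - Thorn: 33+35+24+14 = 106
Ash - Pine - Fern - Thorn - Dale: 33+35+31+14 = 113
Ash - Thorn - Dale - Pine - Fern: 25+14+30+35 = 104
Ash - Thorn - Dale - Fern - Pine: 25+14+24+35 = 98
… (10 more)
Ash - Fern - Dale - Thorn - Pine: 8+24+14+32 = 78  ← best
The minimum is 78.
One shortest path: Ash → Fern → Dale → Thorn → Pine.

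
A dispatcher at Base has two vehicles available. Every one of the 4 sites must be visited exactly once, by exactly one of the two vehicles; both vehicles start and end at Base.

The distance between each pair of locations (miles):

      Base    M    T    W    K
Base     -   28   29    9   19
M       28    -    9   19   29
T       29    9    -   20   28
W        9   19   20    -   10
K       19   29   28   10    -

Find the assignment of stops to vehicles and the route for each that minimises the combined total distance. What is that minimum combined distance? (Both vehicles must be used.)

There are 2^3 − 1 = 7 ways to divide the 4 stops into two non-empty groups. For each, the best each vehicle can do is its own shortest tour through its group:
  {M} + {T, W, K}: 56 + 76 = 132
  {T} + {M, W, K}: 58 + 76 = 134
  {M, T} + {W, K}: 66 + 38 = 104
  {W} + {M, T, K}: 18 + 84 = 102
  {M, W} + {T, K}: 56 + 76 = 132
  {T, W} + {M, K}: 58 + 76 = 134
  … (7 splits in total)
Best: vehicle 1 Base → W → Base = 18; vehicle 2 Base → M → T → K → Base = 84; combined 102.

102 miles — the smallest possible combined total.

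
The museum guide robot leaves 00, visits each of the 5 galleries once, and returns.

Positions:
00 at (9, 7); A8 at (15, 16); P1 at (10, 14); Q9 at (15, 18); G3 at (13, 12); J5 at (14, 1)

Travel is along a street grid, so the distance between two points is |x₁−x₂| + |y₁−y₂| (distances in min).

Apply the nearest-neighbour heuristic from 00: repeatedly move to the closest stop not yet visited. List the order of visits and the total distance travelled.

At 00 the remaining stops are P1 8, G3 9, J5 11, A8 15, Q9 17; go to P1.
At P1 the remaining stops are G3 5, A8 7, Q9 9, J5 17; go to G3.
At G3 the remaining stops are A8 6, Q9 8, J5 12; go to A8.
At A8 the remaining stops are Q9 2, J5 16; go to Q9.
At Q9 the remaining stops are J5 18; go to J5.
Return J5→00: 11.
Total = 8 + 5 + 6 + 2 + 18 + 11 = 50.

Nearest-neighbour total = 50 min; route 00 → P1 → G3 → A8 → Q9 → J5 → 00.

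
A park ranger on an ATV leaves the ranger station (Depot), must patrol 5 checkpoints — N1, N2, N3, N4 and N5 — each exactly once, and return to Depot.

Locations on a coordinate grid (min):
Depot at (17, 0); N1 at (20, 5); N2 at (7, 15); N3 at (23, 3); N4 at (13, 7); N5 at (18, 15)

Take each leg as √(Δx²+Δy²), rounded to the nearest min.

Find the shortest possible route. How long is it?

With 5 stops there are 5!/2 = 60 distinct round trips (a route and its reverse cost the same).
Depot→N1→N2→N3→N4→N5→Depot: 6+16+20+11+9+15 = 77
Depot→N1→N2→N3→N5→N4→Depot: 6+16+20+13+9+8 = 72
Depot→N1→N2→N4→N3→N5→Depot: 6+16+10+11+13+15 = 71
Depot→N1→N2→N4→N5→N3→Depot: 6+16+10+9+13+7 = 61
Depot→N1→N2→N5→N3→N4→Depot: 6+16+11+13+11+8 = 65
Depot→N1→N2→N5→N4→N3→Depot: 6+16+11+9+11+7 = 60
Depot→N1→N3→N2→N4→N5→Depot: 6+4+20+10+9+15 = 64
Depot→N1→N3→N2→N5→N4→Depot: 6+4+20+11+9+8 = 58
Depot→N1→N3→N4→N2→N5→Depot: 6+4+11+10+11+15 = 57
Depot→N1→N3→N4→N5→N2→Depot: 6+4+11+9+11+18 = 59
Depot→N1→N3→N5→N2→N4→Depot: 6+4+13+11+10+8 = 52
Depot→N1→N3→N5→N4→N2→Depot: 6+4+13+9+10+18 = 60
Depot→N1→N4→N2→N3→N5→Depot: 6+7+10+20+13+15 = 71
Depot→N1→N4→N2→N5→N3→Depot: 6+7+10+11+13+7 = 54
… (46 more)
Depot→N3→N1→N5→N2→N4→Depot: 7+4+10+11+10+8 = 50  ← best
The minimum is 50.
One optimal route: Depot → N3 → N1 → N5 → N2 → N4 → Depot (or its reverse).

Minimum total distance: 50 min.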